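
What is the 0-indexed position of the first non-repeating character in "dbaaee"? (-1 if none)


Input: dbaaee
Character frequencies:
  'a': 2
  'b': 1
  'd': 1
  'e': 2
Scanning left to right for freq == 1:
  Position 0 ('d'): unique! => answer = 0

0


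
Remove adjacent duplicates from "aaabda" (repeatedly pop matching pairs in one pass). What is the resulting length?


Input: aaabda
Stack-based adjacent duplicate removal:
  Read 'a': push. Stack: a
  Read 'a': matches stack top 'a' => pop. Stack: (empty)
  Read 'a': push. Stack: a
  Read 'b': push. Stack: ab
  Read 'd': push. Stack: abd
  Read 'a': push. Stack: abda
Final stack: "abda" (length 4)

4


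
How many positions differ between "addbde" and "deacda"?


Comparing "addbde" and "deacda" position by position:
  Position 0: 'a' vs 'd' => DIFFER
  Position 1: 'd' vs 'e' => DIFFER
  Position 2: 'd' vs 'a' => DIFFER
  Position 3: 'b' vs 'c' => DIFFER
  Position 4: 'd' vs 'd' => same
  Position 5: 'e' vs 'a' => DIFFER
Positions that differ: 5

5


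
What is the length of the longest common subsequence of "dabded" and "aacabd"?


LCS of "dabded" and "aacabd"
DP table:
           a    a    c    a    b    d
      0    0    0    0    0    0    0
  d   0    0    0    0    0    0    1
  a   0    1    1    1    1    1    1
  b   0    1    1    1    1    2    2
  d   0    1    1    1    1    2    3
  e   0    1    1    1    1    2    3
  d   0    1    1    1    1    2    3
LCS length = dp[6][6] = 3

3


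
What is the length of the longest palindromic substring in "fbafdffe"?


Input: "fbafdffe"
Checking substrings for palindromes:
  [3:6] "fdf" (len 3) => palindrome
  [5:7] "ff" (len 2) => palindrome
Longest palindromic substring: "fdf" with length 3

3


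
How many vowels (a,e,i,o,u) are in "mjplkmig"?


Input: mjplkmig
Checking each character:
  'm' at position 0: consonant
  'j' at position 1: consonant
  'p' at position 2: consonant
  'l' at position 3: consonant
  'k' at position 4: consonant
  'm' at position 5: consonant
  'i' at position 6: vowel (running total: 1)
  'g' at position 7: consonant
Total vowels: 1

1


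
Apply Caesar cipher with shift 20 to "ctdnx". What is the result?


Caesar cipher: shift "ctdnx" by 20
  'c' (pos 2) + 20 = pos 22 = 'w'
  't' (pos 19) + 20 = pos 13 = 'n'
  'd' (pos 3) + 20 = pos 23 = 'x'
  'n' (pos 13) + 20 = pos 7 = 'h'
  'x' (pos 23) + 20 = pos 17 = 'r'
Result: wnxhr

wnxhr


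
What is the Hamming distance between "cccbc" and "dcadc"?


Comparing "cccbc" and "dcadc" position by position:
  Position 0: 'c' vs 'd' => differ
  Position 1: 'c' vs 'c' => same
  Position 2: 'c' vs 'a' => differ
  Position 3: 'b' vs 'd' => differ
  Position 4: 'c' vs 'c' => same
Total differences (Hamming distance): 3

3


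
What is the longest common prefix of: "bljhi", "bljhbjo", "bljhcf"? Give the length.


Words: bljhi, bljhbjo, bljhcf
  Position 0: all 'b' => match
  Position 1: all 'l' => match
  Position 2: all 'j' => match
  Position 3: all 'h' => match
  Position 4: ('i', 'b', 'c') => mismatch, stop
LCP = "bljh" (length 4)

4


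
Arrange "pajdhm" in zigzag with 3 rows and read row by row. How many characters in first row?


Zigzag "pajdhm" into 3 rows:
Placing characters:
  'p' => row 0
  'a' => row 1
  'j' => row 2
  'd' => row 1
  'h' => row 0
  'm' => row 1
Rows:
  Row 0: "ph"
  Row 1: "adm"
  Row 2: "j"
First row length: 2

2


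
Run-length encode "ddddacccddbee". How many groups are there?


Input: ddddacccddbee
Scanning for consecutive runs:
  Group 1: 'd' x 4 (positions 0-3)
  Group 2: 'a' x 1 (positions 4-4)
  Group 3: 'c' x 3 (positions 5-7)
  Group 4: 'd' x 2 (positions 8-9)
  Group 5: 'b' x 1 (positions 10-10)
  Group 6: 'e' x 2 (positions 11-12)
Total groups: 6

6


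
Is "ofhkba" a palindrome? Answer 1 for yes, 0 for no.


Input: ofhkba
Reversed: abkhfo
  Compare pos 0 ('o') with pos 5 ('a'): MISMATCH
  Compare pos 1 ('f') with pos 4 ('b'): MISMATCH
  Compare pos 2 ('h') with pos 3 ('k'): MISMATCH
Result: not a palindrome

0


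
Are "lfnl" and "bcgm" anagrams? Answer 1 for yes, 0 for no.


Strings: "lfnl", "bcgm"
Sorted first:  flln
Sorted second: bcgm
Differ at position 0: 'f' vs 'b' => not anagrams

0


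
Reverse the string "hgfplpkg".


Input: hgfplpkg
Reading characters right to left:
  Position 7: 'g'
  Position 6: 'k'
  Position 5: 'p'
  Position 4: 'l'
  Position 3: 'p'
  Position 2: 'f'
  Position 1: 'g'
  Position 0: 'h'
Reversed: gkplpfgh

gkplpfgh


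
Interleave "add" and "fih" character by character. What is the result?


Interleaving "add" and "fih":
  Position 0: 'a' from first, 'f' from second => "af"
  Position 1: 'd' from first, 'i' from second => "di"
  Position 2: 'd' from first, 'h' from second => "dh"
Result: afdidh

afdidh


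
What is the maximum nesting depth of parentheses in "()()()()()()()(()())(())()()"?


Input: "()()()()()()()(()())(())()()"
Tracking depth:
  Position 0 '(': depth becomes 1
  Position 1 ')': depth becomes 0
  Position 2 '(': depth becomes 1
  Position 3 ')': depth becomes 0
  Position 4 '(': depth becomes 1
  Position 5 ')': depth becomes 0
  Position 6 '(': depth becomes 1
  Position 7 ')': depth becomes 0
  Position 8 '(': depth becomes 1
  Position 9 ')': depth becomes 0
  Position 10 '(': depth becomes 1
  Position 11 ')': depth becomes 0
  Position 12 '(': depth becomes 1
  Position 13 ')': depth becomes 0
  Position 14 '(': depth becomes 1
  Position 15 '(': depth becomes 2
  Position 16 ')': depth becomes 1
  Position 17 '(': depth becomes 2
  Position 18 ')': depth becomes 1
  Position 19 ')': depth becomes 0
  Position 20 '(': depth becomes 1
  Position 21 '(': depth becomes 2
  Position 22 ')': depth becomes 1
  Position 23 ')': depth becomes 0
  Position 24 '(': depth becomes 1
  Position 25 ')': depth becomes 0
  Position 26 '(': depth becomes 1
  Position 27 ')': depth becomes 0
Maximum depth reached: 2

2


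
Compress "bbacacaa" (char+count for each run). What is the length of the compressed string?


Input: bbacacaa
Runs:
  'b' x 2 => "b2"
  'a' x 1 => "a1"
  'c' x 1 => "c1"
  'a' x 1 => "a1"
  'c' x 1 => "c1"
  'a' x 2 => "a2"
Compressed: "b2a1c1a1c1a2"
Compressed length: 12

12


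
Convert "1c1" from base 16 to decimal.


Input: "1c1" in base 16
Positional expansion:
  Digit '1' (value 1) x 16^2 = 256
  Digit 'c' (value 12) x 16^1 = 192
  Digit '1' (value 1) x 16^0 = 1
Sum = 449

449


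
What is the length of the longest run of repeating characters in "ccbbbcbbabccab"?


Input: "ccbbbcbbabccab"
Scanning for longest run:
  Position 1 ('c'): continues run of 'c', length=2
  Position 2 ('b'): new char, reset run to 1
  Position 3 ('b'): continues run of 'b', length=2
  Position 4 ('b'): continues run of 'b', length=3
  Position 5 ('c'): new char, reset run to 1
  Position 6 ('b'): new char, reset run to 1
  Position 7 ('b'): continues run of 'b', length=2
  Position 8 ('a'): new char, reset run to 1
  Position 9 ('b'): new char, reset run to 1
  Position 10 ('c'): new char, reset run to 1
  Position 11 ('c'): continues run of 'c', length=2
  Position 12 ('a'): new char, reset run to 1
  Position 13 ('b'): new char, reset run to 1
Longest run: 'b' with length 3

3


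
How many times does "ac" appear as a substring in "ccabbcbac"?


Searching for "ac" in "ccabbcbac"
Scanning each position:
  Position 0: "cc" => no
  Position 1: "ca" => no
  Position 2: "ab" => no
  Position 3: "bb" => no
  Position 4: "bc" => no
  Position 5: "cb" => no
  Position 6: "ba" => no
  Position 7: "ac" => MATCH
Total occurrences: 1

1


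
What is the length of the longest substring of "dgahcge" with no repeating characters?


Input: "dgahcge"
Sliding window (track last position of each char):
  Position 0 ('d'): window [0,0] length 1 -- new best
  Position 1 ('g'): window [0,1] length 2 -- new best
  Position 2 ('a'): window [0,2] length 3 -- new best
  Position 3 ('h'): window [0,3] length 4 -- new best
  Position 4 ('c'): window [0,4] length 5 -- new best
  Position 5 ('g'): repeat (last at 1), move window start to 2
  Position 5 ('g'): window [2,5] length 4
  Position 6 ('e'): window [2,6] length 5
Longest substring with no repeats: "dgahc" with length 5

5


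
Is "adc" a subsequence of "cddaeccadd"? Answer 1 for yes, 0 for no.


Check if "adc" is a subsequence of "cddaeccadd"
Greedy scan:
  Position 0 ('c'): no match needed
  Position 1 ('d'): no match needed
  Position 2 ('d'): no match needed
  Position 3 ('a'): matches sub[0] = 'a'
  Position 4 ('e'): no match needed
  Position 5 ('c'): no match needed
  Position 6 ('c'): no match needed
  Position 7 ('a'): no match needed
  Position 8 ('d'): matches sub[1] = 'd'
  Position 9 ('d'): no match needed
Only matched 2/3 characters => not a subsequence

0


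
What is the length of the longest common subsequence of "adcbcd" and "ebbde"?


LCS of "adcbcd" and "ebbde"
DP table:
           e    b    b    d    e
      0    0    0    0    0    0
  a   0    0    0    0    0    0
  d   0    0    0    0    1    1
  c   0    0    0    0    1    1
  b   0    0    1    1    1    1
  c   0    0    1    1    1    1
  d   0    0    1    1    2    2
LCS length = dp[6][5] = 2

2


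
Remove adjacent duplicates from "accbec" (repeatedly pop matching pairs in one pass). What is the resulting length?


Input: accbec
Stack-based adjacent duplicate removal:
  Read 'a': push. Stack: a
  Read 'c': push. Stack: ac
  Read 'c': matches stack top 'c' => pop. Stack: a
  Read 'b': push. Stack: ab
  Read 'e': push. Stack: abe
  Read 'c': push. Stack: abec
Final stack: "abec" (length 4)

4


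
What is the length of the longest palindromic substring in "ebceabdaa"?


Input: "ebceabdaa"
Checking substrings for palindromes:
  [7:9] "aa" (len 2) => palindrome
Longest palindromic substring: "aa" with length 2

2


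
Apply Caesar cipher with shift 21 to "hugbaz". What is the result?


Caesar cipher: shift "hugbaz" by 21
  'h' (pos 7) + 21 = pos 2 = 'c'
  'u' (pos 20) + 21 = pos 15 = 'p'
  'g' (pos 6) + 21 = pos 1 = 'b'
  'b' (pos 1) + 21 = pos 22 = 'w'
  'a' (pos 0) + 21 = pos 21 = 'v'
  'z' (pos 25) + 21 = pos 20 = 'u'
Result: cpbwvu

cpbwvu


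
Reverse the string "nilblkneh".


Input: nilblkneh
Reading characters right to left:
  Position 8: 'h'
  Position 7: 'e'
  Position 6: 'n'
  Position 5: 'k'
  Position 4: 'l'
  Position 3: 'b'
  Position 2: 'l'
  Position 1: 'i'
  Position 0: 'n'
Reversed: henklblin

henklblin


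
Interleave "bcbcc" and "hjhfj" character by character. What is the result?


Interleaving "bcbcc" and "hjhfj":
  Position 0: 'b' from first, 'h' from second => "bh"
  Position 1: 'c' from first, 'j' from second => "cj"
  Position 2: 'b' from first, 'h' from second => "bh"
  Position 3: 'c' from first, 'f' from second => "cf"
  Position 4: 'c' from first, 'j' from second => "cj"
Result: bhcjbhcfcj

bhcjbhcfcj


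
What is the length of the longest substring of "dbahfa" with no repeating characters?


Input: "dbahfa"
Sliding window (track last position of each char):
  Position 0 ('d'): window [0,0] length 1 -- new best
  Position 1 ('b'): window [0,1] length 2 -- new best
  Position 2 ('a'): window [0,2] length 3 -- new best
  Position 3 ('h'): window [0,3] length 4 -- new best
  Position 4 ('f'): window [0,4] length 5 -- new best
  Position 5 ('a'): repeat (last at 2), move window start to 3
  Position 5 ('a'): window [3,5] length 3
Longest substring with no repeats: "dbahf" with length 5

5


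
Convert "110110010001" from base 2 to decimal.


Input: "110110010001" in base 2
Positional expansion:
  Digit '1' (value 1) x 2^11 = 2048
  Digit '1' (value 1) x 2^10 = 1024
  Digit '0' (value 0) x 2^9 = 0
  Digit '1' (value 1) x 2^8 = 256
  Digit '1' (value 1) x 2^7 = 128
  Digit '0' (value 0) x 2^6 = 0
  Digit '0' (value 0) x 2^5 = 0
  Digit '1' (value 1) x 2^4 = 16
  Digit '0' (value 0) x 2^3 = 0
  Digit '0' (value 0) x 2^2 = 0
  Digit '0' (value 0) x 2^1 = 0
  Digit '1' (value 1) x 2^0 = 1
Sum = 3473

3473


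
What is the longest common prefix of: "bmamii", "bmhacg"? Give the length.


Words: bmamii, bmhacg
  Position 0: all 'b' => match
  Position 1: all 'm' => match
  Position 2: ('a', 'h') => mismatch, stop
LCP = "bm" (length 2)

2


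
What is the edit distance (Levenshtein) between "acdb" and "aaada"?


Computing edit distance: "acdb" -> "aaada"
DP table:
           a    a    a    d    a
      0    1    2    3    4    5
  a   1    0    1    2    3    4
  c   2    1    1    2    3    4
  d   3    2    2    2    2    3
  b   4    3    3    3    3    3
Edit distance = dp[4][5] = 3

3


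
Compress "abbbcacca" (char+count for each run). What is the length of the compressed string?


Input: abbbcacca
Runs:
  'a' x 1 => "a1"
  'b' x 3 => "b3"
  'c' x 1 => "c1"
  'a' x 1 => "a1"
  'c' x 2 => "c2"
  'a' x 1 => "a1"
Compressed: "a1b3c1a1c2a1"
Compressed length: 12

12


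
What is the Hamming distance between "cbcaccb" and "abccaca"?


Comparing "cbcaccb" and "abccaca" position by position:
  Position 0: 'c' vs 'a' => differ
  Position 1: 'b' vs 'b' => same
  Position 2: 'c' vs 'c' => same
  Position 3: 'a' vs 'c' => differ
  Position 4: 'c' vs 'a' => differ
  Position 5: 'c' vs 'c' => same
  Position 6: 'b' vs 'a' => differ
Total differences (Hamming distance): 4

4


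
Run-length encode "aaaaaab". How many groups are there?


Input: aaaaaab
Scanning for consecutive runs:
  Group 1: 'a' x 6 (positions 0-5)
  Group 2: 'b' x 1 (positions 6-6)
Total groups: 2

2


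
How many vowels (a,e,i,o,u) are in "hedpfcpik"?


Input: hedpfcpik
Checking each character:
  'h' at position 0: consonant
  'e' at position 1: vowel (running total: 1)
  'd' at position 2: consonant
  'p' at position 3: consonant
  'f' at position 4: consonant
  'c' at position 5: consonant
  'p' at position 6: consonant
  'i' at position 7: vowel (running total: 2)
  'k' at position 8: consonant
Total vowels: 2

2


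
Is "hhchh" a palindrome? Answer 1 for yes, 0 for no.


Input: hhchh
Reversed: hhchh
  Compare pos 0 ('h') with pos 4 ('h'): match
  Compare pos 1 ('h') with pos 3 ('h'): match
Result: palindrome

1


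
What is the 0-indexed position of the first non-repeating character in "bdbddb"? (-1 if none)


Input: bdbddb
Character frequencies:
  'b': 3
  'd': 3
Scanning left to right for freq == 1:
  Position 0 ('b'): freq=3, skip
  Position 1 ('d'): freq=3, skip
  Position 2 ('b'): freq=3, skip
  Position 3 ('d'): freq=3, skip
  Position 4 ('d'): freq=3, skip
  Position 5 ('b'): freq=3, skip
  No unique character found => answer = -1

-1


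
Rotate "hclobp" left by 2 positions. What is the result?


Input: "hclobp", rotate left by 2
First 2 characters: "hc"
Remaining characters: "lobp"
Concatenate remaining + first: "lobp" + "hc" = "lobphc"

lobphc


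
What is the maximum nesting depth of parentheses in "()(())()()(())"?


Input: "()(())()()(())"
Tracking depth:
  Position 0 '(': depth becomes 1
  Position 1 ')': depth becomes 0
  Position 2 '(': depth becomes 1
  Position 3 '(': depth becomes 2
  Position 4 ')': depth becomes 1
  Position 5 ')': depth becomes 0
  Position 6 '(': depth becomes 1
  Position 7 ')': depth becomes 0
  Position 8 '(': depth becomes 1
  Position 9 ')': depth becomes 0
  Position 10 '(': depth becomes 1
  Position 11 '(': depth becomes 2
  Position 12 ')': depth becomes 1
  Position 13 ')': depth becomes 0
Maximum depth reached: 2

2


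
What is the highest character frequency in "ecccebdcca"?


Input: ecccebdcca
Character counts:
  'a': 1
  'b': 1
  'c': 5
  'd': 1
  'e': 2
Maximum frequency: 5

5


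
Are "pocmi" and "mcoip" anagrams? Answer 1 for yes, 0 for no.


Strings: "pocmi", "mcoip"
Sorted first:  cimop
Sorted second: cimop
Sorted forms match => anagrams

1


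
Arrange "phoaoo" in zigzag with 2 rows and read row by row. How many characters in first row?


Zigzag "phoaoo" into 2 rows:
Placing characters:
  'p' => row 0
  'h' => row 1
  'o' => row 0
  'a' => row 1
  'o' => row 0
  'o' => row 1
Rows:
  Row 0: "poo"
  Row 1: "hao"
First row length: 3

3


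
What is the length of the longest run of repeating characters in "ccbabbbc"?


Input: "ccbabbbc"
Scanning for longest run:
  Position 1 ('c'): continues run of 'c', length=2
  Position 2 ('b'): new char, reset run to 1
  Position 3 ('a'): new char, reset run to 1
  Position 4 ('b'): new char, reset run to 1
  Position 5 ('b'): continues run of 'b', length=2
  Position 6 ('b'): continues run of 'b', length=3
  Position 7 ('c'): new char, reset run to 1
Longest run: 'b' with length 3

3


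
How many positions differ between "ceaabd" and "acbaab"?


Comparing "ceaabd" and "acbaab" position by position:
  Position 0: 'c' vs 'a' => DIFFER
  Position 1: 'e' vs 'c' => DIFFER
  Position 2: 'a' vs 'b' => DIFFER
  Position 3: 'a' vs 'a' => same
  Position 4: 'b' vs 'a' => DIFFER
  Position 5: 'd' vs 'b' => DIFFER
Positions that differ: 5

5


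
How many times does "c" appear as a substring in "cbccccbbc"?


Searching for "c" in "cbccccbbc"
Scanning each position:
  Position 0: "c" => MATCH
  Position 1: "b" => no
  Position 2: "c" => MATCH
  Position 3: "c" => MATCH
  Position 4: "c" => MATCH
  Position 5: "c" => MATCH
  Position 6: "b" => no
  Position 7: "b" => no
  Position 8: "c" => MATCH
Total occurrences: 6

6


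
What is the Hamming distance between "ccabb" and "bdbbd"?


Comparing "ccabb" and "bdbbd" position by position:
  Position 0: 'c' vs 'b' => differ
  Position 1: 'c' vs 'd' => differ
  Position 2: 'a' vs 'b' => differ
  Position 3: 'b' vs 'b' => same
  Position 4: 'b' vs 'd' => differ
Total differences (Hamming distance): 4

4


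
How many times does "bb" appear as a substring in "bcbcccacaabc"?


Searching for "bb" in "bcbcccacaabc"
Scanning each position:
  Position 0: "bc" => no
  Position 1: "cb" => no
  Position 2: "bc" => no
  Position 3: "cc" => no
  Position 4: "cc" => no
  Position 5: "ca" => no
  Position 6: "ac" => no
  Position 7: "ca" => no
  Position 8: "aa" => no
  Position 9: "ab" => no
  Position 10: "bc" => no
Total occurrences: 0

0


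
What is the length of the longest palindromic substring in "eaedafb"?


Input: "eaedafb"
Checking substrings for palindromes:
  [0:3] "eae" (len 3) => palindrome
Longest palindromic substring: "eae" with length 3

3


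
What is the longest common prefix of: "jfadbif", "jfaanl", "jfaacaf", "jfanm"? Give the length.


Words: jfadbif, jfaanl, jfaacaf, jfanm
  Position 0: all 'j' => match
  Position 1: all 'f' => match
  Position 2: all 'a' => match
  Position 3: ('d', 'a', 'a', 'n') => mismatch, stop
LCP = "jfa" (length 3)

3


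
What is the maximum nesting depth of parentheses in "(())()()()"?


Input: "(())()()()"
Tracking depth:
  Position 0 '(': depth becomes 1
  Position 1 '(': depth becomes 2
  Position 2 ')': depth becomes 1
  Position 3 ')': depth becomes 0
  Position 4 '(': depth becomes 1
  Position 5 ')': depth becomes 0
  Position 6 '(': depth becomes 1
  Position 7 ')': depth becomes 0
  Position 8 '(': depth becomes 1
  Position 9 ')': depth becomes 0
Maximum depth reached: 2

2


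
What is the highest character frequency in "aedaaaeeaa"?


Input: aedaaaeeaa
Character counts:
  'a': 6
  'd': 1
  'e': 3
Maximum frequency: 6

6


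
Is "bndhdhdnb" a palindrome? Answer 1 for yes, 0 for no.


Input: bndhdhdnb
Reversed: bndhdhdnb
  Compare pos 0 ('b') with pos 8 ('b'): match
  Compare pos 1 ('n') with pos 7 ('n'): match
  Compare pos 2 ('d') with pos 6 ('d'): match
  Compare pos 3 ('h') with pos 5 ('h'): match
Result: palindrome

1


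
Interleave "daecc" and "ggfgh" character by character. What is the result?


Interleaving "daecc" and "ggfgh":
  Position 0: 'd' from first, 'g' from second => "dg"
  Position 1: 'a' from first, 'g' from second => "ag"
  Position 2: 'e' from first, 'f' from second => "ef"
  Position 3: 'c' from first, 'g' from second => "cg"
  Position 4: 'c' from first, 'h' from second => "ch"
Result: dgagefcgch

dgagefcgch


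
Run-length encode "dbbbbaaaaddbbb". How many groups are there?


Input: dbbbbaaaaddbbb
Scanning for consecutive runs:
  Group 1: 'd' x 1 (positions 0-0)
  Group 2: 'b' x 4 (positions 1-4)
  Group 3: 'a' x 4 (positions 5-8)
  Group 4: 'd' x 2 (positions 9-10)
  Group 5: 'b' x 3 (positions 11-13)
Total groups: 5

5


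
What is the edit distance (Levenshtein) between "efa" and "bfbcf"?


Computing edit distance: "efa" -> "bfbcf"
DP table:
           b    f    b    c    f
      0    1    2    3    4    5
  e   1    1    2    3    4    5
  f   2    2    1    2    3    4
  a   3    3    2    2    3    4
Edit distance = dp[3][5] = 4

4


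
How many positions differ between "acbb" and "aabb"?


Comparing "acbb" and "aabb" position by position:
  Position 0: 'a' vs 'a' => same
  Position 1: 'c' vs 'a' => DIFFER
  Position 2: 'b' vs 'b' => same
  Position 3: 'b' vs 'b' => same
Positions that differ: 1

1


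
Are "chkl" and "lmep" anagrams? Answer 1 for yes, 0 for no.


Strings: "chkl", "lmep"
Sorted first:  chkl
Sorted second: elmp
Differ at position 0: 'c' vs 'e' => not anagrams

0


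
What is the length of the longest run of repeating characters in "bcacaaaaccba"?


Input: "bcacaaaaccba"
Scanning for longest run:
  Position 1 ('c'): new char, reset run to 1
  Position 2 ('a'): new char, reset run to 1
  Position 3 ('c'): new char, reset run to 1
  Position 4 ('a'): new char, reset run to 1
  Position 5 ('a'): continues run of 'a', length=2
  Position 6 ('a'): continues run of 'a', length=3
  Position 7 ('a'): continues run of 'a', length=4
  Position 8 ('c'): new char, reset run to 1
  Position 9 ('c'): continues run of 'c', length=2
  Position 10 ('b'): new char, reset run to 1
  Position 11 ('a'): new char, reset run to 1
Longest run: 'a' with length 4

4


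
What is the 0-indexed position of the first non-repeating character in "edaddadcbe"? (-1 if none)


Input: edaddadcbe
Character frequencies:
  'a': 2
  'b': 1
  'c': 1
  'd': 4
  'e': 2
Scanning left to right for freq == 1:
  Position 0 ('e'): freq=2, skip
  Position 1 ('d'): freq=4, skip
  Position 2 ('a'): freq=2, skip
  Position 3 ('d'): freq=4, skip
  Position 4 ('d'): freq=4, skip
  Position 5 ('a'): freq=2, skip
  Position 6 ('d'): freq=4, skip
  Position 7 ('c'): unique! => answer = 7

7


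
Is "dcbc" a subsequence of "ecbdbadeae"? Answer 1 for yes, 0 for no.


Check if "dcbc" is a subsequence of "ecbdbadeae"
Greedy scan:
  Position 0 ('e'): no match needed
  Position 1 ('c'): no match needed
  Position 2 ('b'): no match needed
  Position 3 ('d'): matches sub[0] = 'd'
  Position 4 ('b'): no match needed
  Position 5 ('a'): no match needed
  Position 6 ('d'): no match needed
  Position 7 ('e'): no match needed
  Position 8 ('a'): no match needed
  Position 9 ('e'): no match needed
Only matched 1/4 characters => not a subsequence

0


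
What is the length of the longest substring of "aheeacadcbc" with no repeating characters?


Input: "aheeacadcbc"
Sliding window (track last position of each char):
  Position 0 ('a'): window [0,0] length 1 -- new best
  Position 1 ('h'): window [0,1] length 2 -- new best
  Position 2 ('e'): window [0,2] length 3 -- new best
  Position 3 ('e'): repeat (last at 2), move window start to 3
  Position 3 ('e'): window [3,3] length 1
  Position 4 ('a'): window [3,4] length 2
  Position 5 ('c'): window [3,5] length 3
  Position 6 ('a'): repeat (last at 4), move window start to 5
  Position 6 ('a'): window [5,6] length 2
  Position 7 ('d'): window [5,7] length 3
  Position 8 ('c'): repeat (last at 5), move window start to 6
  Position 8 ('c'): window [6,8] length 3
  Position 9 ('b'): window [6,9] length 4 -- new best
  Position 10 ('c'): repeat (last at 8), move window start to 9
  Position 10 ('c'): window [9,10] length 2
Longest substring with no repeats: "adcb" with length 4

4


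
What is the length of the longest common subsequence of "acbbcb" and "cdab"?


LCS of "acbbcb" and "cdab"
DP table:
           c    d    a    b
      0    0    0    0    0
  a   0    0    0    1    1
  c   0    1    1    1    1
  b   0    1    1    1    2
  b   0    1    1    1    2
  c   0    1    1    1    2
  b   0    1    1    1    2
LCS length = dp[6][4] = 2

2


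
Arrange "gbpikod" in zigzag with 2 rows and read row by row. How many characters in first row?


Zigzag "gbpikod" into 2 rows:
Placing characters:
  'g' => row 0
  'b' => row 1
  'p' => row 0
  'i' => row 1
  'k' => row 0
  'o' => row 1
  'd' => row 0
Rows:
  Row 0: "gpkd"
  Row 1: "bio"
First row length: 4

4


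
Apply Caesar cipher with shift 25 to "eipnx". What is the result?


Caesar cipher: shift "eipnx" by 25
  'e' (pos 4) + 25 = pos 3 = 'd'
  'i' (pos 8) + 25 = pos 7 = 'h'
  'p' (pos 15) + 25 = pos 14 = 'o'
  'n' (pos 13) + 25 = pos 12 = 'm'
  'x' (pos 23) + 25 = pos 22 = 'w'
Result: dhomw

dhomw


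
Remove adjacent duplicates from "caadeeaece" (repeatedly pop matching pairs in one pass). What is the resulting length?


Input: caadeeaece
Stack-based adjacent duplicate removal:
  Read 'c': push. Stack: c
  Read 'a': push. Stack: ca
  Read 'a': matches stack top 'a' => pop. Stack: c
  Read 'd': push. Stack: cd
  Read 'e': push. Stack: cde
  Read 'e': matches stack top 'e' => pop. Stack: cd
  Read 'a': push. Stack: cda
  Read 'e': push. Stack: cdae
  Read 'c': push. Stack: cdaec
  Read 'e': push. Stack: cdaece
Final stack: "cdaece" (length 6)

6


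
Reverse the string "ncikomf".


Input: ncikomf
Reading characters right to left:
  Position 6: 'f'
  Position 5: 'm'
  Position 4: 'o'
  Position 3: 'k'
  Position 2: 'i'
  Position 1: 'c'
  Position 0: 'n'
Reversed: fmokicn

fmokicn


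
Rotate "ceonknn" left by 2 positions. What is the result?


Input: "ceonknn", rotate left by 2
First 2 characters: "ce"
Remaining characters: "onknn"
Concatenate remaining + first: "onknn" + "ce" = "onknnce"

onknnce


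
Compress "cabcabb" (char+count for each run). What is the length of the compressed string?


Input: cabcabb
Runs:
  'c' x 1 => "c1"
  'a' x 1 => "a1"
  'b' x 1 => "b1"
  'c' x 1 => "c1"
  'a' x 1 => "a1"
  'b' x 2 => "b2"
Compressed: "c1a1b1c1a1b2"
Compressed length: 12

12


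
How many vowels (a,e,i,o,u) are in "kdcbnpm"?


Input: kdcbnpm
Checking each character:
  'k' at position 0: consonant
  'd' at position 1: consonant
  'c' at position 2: consonant
  'b' at position 3: consonant
  'n' at position 4: consonant
  'p' at position 5: consonant
  'm' at position 6: consonant
Total vowels: 0

0


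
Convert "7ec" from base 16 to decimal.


Input: "7ec" in base 16
Positional expansion:
  Digit '7' (value 7) x 16^2 = 1792
  Digit 'e' (value 14) x 16^1 = 224
  Digit 'c' (value 12) x 16^0 = 12
Sum = 2028

2028


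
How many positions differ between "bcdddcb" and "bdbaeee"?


Comparing "bcdddcb" and "bdbaeee" position by position:
  Position 0: 'b' vs 'b' => same
  Position 1: 'c' vs 'd' => DIFFER
  Position 2: 'd' vs 'b' => DIFFER
  Position 3: 'd' vs 'a' => DIFFER
  Position 4: 'd' vs 'e' => DIFFER
  Position 5: 'c' vs 'e' => DIFFER
  Position 6: 'b' vs 'e' => DIFFER
Positions that differ: 6

6


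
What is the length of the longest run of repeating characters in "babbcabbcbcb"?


Input: "babbcabbcbcb"
Scanning for longest run:
  Position 1 ('a'): new char, reset run to 1
  Position 2 ('b'): new char, reset run to 1
  Position 3 ('b'): continues run of 'b', length=2
  Position 4 ('c'): new char, reset run to 1
  Position 5 ('a'): new char, reset run to 1
  Position 6 ('b'): new char, reset run to 1
  Position 7 ('b'): continues run of 'b', length=2
  Position 8 ('c'): new char, reset run to 1
  Position 9 ('b'): new char, reset run to 1
  Position 10 ('c'): new char, reset run to 1
  Position 11 ('b'): new char, reset run to 1
Longest run: 'b' with length 2

2


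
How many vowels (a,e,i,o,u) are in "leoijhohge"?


Input: leoijhohge
Checking each character:
  'l' at position 0: consonant
  'e' at position 1: vowel (running total: 1)
  'o' at position 2: vowel (running total: 2)
  'i' at position 3: vowel (running total: 3)
  'j' at position 4: consonant
  'h' at position 5: consonant
  'o' at position 6: vowel (running total: 4)
  'h' at position 7: consonant
  'g' at position 8: consonant
  'e' at position 9: vowel (running total: 5)
Total vowels: 5

5


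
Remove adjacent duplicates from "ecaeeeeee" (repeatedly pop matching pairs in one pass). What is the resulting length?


Input: ecaeeeeee
Stack-based adjacent duplicate removal:
  Read 'e': push. Stack: e
  Read 'c': push. Stack: ec
  Read 'a': push. Stack: eca
  Read 'e': push. Stack: ecae
  Read 'e': matches stack top 'e' => pop. Stack: eca
  Read 'e': push. Stack: ecae
  Read 'e': matches stack top 'e' => pop. Stack: eca
  Read 'e': push. Stack: ecae
  Read 'e': matches stack top 'e' => pop. Stack: eca
Final stack: "eca" (length 3)

3


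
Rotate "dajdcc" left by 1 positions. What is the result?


Input: "dajdcc", rotate left by 1
First 1 characters: "d"
Remaining characters: "ajdcc"
Concatenate remaining + first: "ajdcc" + "d" = "ajdccd"

ajdccd


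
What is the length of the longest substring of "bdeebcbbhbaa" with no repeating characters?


Input: "bdeebcbbhbaa"
Sliding window (track last position of each char):
  Position 0 ('b'): window [0,0] length 1 -- new best
  Position 1 ('d'): window [0,1] length 2 -- new best
  Position 2 ('e'): window [0,2] length 3 -- new best
  Position 3 ('e'): repeat (last at 2), move window start to 3
  Position 3 ('e'): window [3,3] length 1
  Position 4 ('b'): window [3,4] length 2
  Position 5 ('c'): window [3,5] length 3
  Position 6 ('b'): repeat (last at 4), move window start to 5
  Position 6 ('b'): window [5,6] length 2
  Position 7 ('b'): repeat (last at 6), move window start to 7
  Position 7 ('b'): window [7,7] length 1
  Position 8 ('h'): window [7,8] length 2
  Position 9 ('b'): repeat (last at 7), move window start to 8
  Position 9 ('b'): window [8,9] length 2
  Position 10 ('a'): window [8,10] length 3
  Position 11 ('a'): repeat (last at 10), move window start to 11
  Position 11 ('a'): window [11,11] length 1
Longest substring with no repeats: "bde" with length 3

3


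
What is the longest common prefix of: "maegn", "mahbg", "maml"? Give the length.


Words: maegn, mahbg, maml
  Position 0: all 'm' => match
  Position 1: all 'a' => match
  Position 2: ('e', 'h', 'm') => mismatch, stop
LCP = "ma" (length 2)

2


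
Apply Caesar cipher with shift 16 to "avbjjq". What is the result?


Caesar cipher: shift "avbjjq" by 16
  'a' (pos 0) + 16 = pos 16 = 'q'
  'v' (pos 21) + 16 = pos 11 = 'l'
  'b' (pos 1) + 16 = pos 17 = 'r'
  'j' (pos 9) + 16 = pos 25 = 'z'
  'j' (pos 9) + 16 = pos 25 = 'z'
  'q' (pos 16) + 16 = pos 6 = 'g'
Result: qlrzzg

qlrzzg


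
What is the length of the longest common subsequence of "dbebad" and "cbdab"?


LCS of "dbebad" and "cbdab"
DP table:
           c    b    d    a    b
      0    0    0    0    0    0
  d   0    0    0    1    1    1
  b   0    0    1    1    1    2
  e   0    0    1    1    1    2
  b   0    0    1    1    1    2
  a   0    0    1    1    2    2
  d   0    0    1    2    2    2
LCS length = dp[6][5] = 2

2


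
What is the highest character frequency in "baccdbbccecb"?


Input: baccdbbccecb
Character counts:
  'a': 1
  'b': 4
  'c': 5
  'd': 1
  'e': 1
Maximum frequency: 5

5


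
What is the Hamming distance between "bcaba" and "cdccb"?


Comparing "bcaba" and "cdccb" position by position:
  Position 0: 'b' vs 'c' => differ
  Position 1: 'c' vs 'd' => differ
  Position 2: 'a' vs 'c' => differ
  Position 3: 'b' vs 'c' => differ
  Position 4: 'a' vs 'b' => differ
Total differences (Hamming distance): 5

5


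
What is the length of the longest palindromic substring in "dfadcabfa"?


Input: "dfadcabfa"
Checking substrings for palindromes:
  No multi-char palindromic substrings found
Longest palindromic substring: "d" with length 1

1


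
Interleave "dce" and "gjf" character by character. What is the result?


Interleaving "dce" and "gjf":
  Position 0: 'd' from first, 'g' from second => "dg"
  Position 1: 'c' from first, 'j' from second => "cj"
  Position 2: 'e' from first, 'f' from second => "ef"
Result: dgcjef

dgcjef


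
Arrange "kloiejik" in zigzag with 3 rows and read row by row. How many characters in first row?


Zigzag "kloiejik" into 3 rows:
Placing characters:
  'k' => row 0
  'l' => row 1
  'o' => row 2
  'i' => row 1
  'e' => row 0
  'j' => row 1
  'i' => row 2
  'k' => row 1
Rows:
  Row 0: "ke"
  Row 1: "lijk"
  Row 2: "oi"
First row length: 2

2


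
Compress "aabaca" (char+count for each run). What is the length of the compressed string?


Input: aabaca
Runs:
  'a' x 2 => "a2"
  'b' x 1 => "b1"
  'a' x 1 => "a1"
  'c' x 1 => "c1"
  'a' x 1 => "a1"
Compressed: "a2b1a1c1a1"
Compressed length: 10

10


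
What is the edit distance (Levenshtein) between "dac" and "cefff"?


Computing edit distance: "dac" -> "cefff"
DP table:
           c    e    f    f    f
      0    1    2    3    4    5
  d   1    1    2    3    4    5
  a   2    2    2    3    4    5
  c   3    2    3    3    4    5
Edit distance = dp[3][5] = 5

5


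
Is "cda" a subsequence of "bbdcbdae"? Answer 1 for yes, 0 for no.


Check if "cda" is a subsequence of "bbdcbdae"
Greedy scan:
  Position 0 ('b'): no match needed
  Position 1 ('b'): no match needed
  Position 2 ('d'): no match needed
  Position 3 ('c'): matches sub[0] = 'c'
  Position 4 ('b'): no match needed
  Position 5 ('d'): matches sub[1] = 'd'
  Position 6 ('a'): matches sub[2] = 'a'
  Position 7 ('e'): no match needed
All 3 characters matched => is a subsequence

1


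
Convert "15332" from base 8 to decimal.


Input: "15332" in base 8
Positional expansion:
  Digit '1' (value 1) x 8^4 = 4096
  Digit '5' (value 5) x 8^3 = 2560
  Digit '3' (value 3) x 8^2 = 192
  Digit '3' (value 3) x 8^1 = 24
  Digit '2' (value 2) x 8^0 = 2
Sum = 6874

6874


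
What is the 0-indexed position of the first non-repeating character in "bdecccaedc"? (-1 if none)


Input: bdecccaedc
Character frequencies:
  'a': 1
  'b': 1
  'c': 4
  'd': 2
  'e': 2
Scanning left to right for freq == 1:
  Position 0 ('b'): unique! => answer = 0

0


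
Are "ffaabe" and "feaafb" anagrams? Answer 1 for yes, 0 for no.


Strings: "ffaabe", "feaafb"
Sorted first:  aabeff
Sorted second: aabeff
Sorted forms match => anagrams

1


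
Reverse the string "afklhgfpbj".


Input: afklhgfpbj
Reading characters right to left:
  Position 9: 'j'
  Position 8: 'b'
  Position 7: 'p'
  Position 6: 'f'
  Position 5: 'g'
  Position 4: 'h'
  Position 3: 'l'
  Position 2: 'k'
  Position 1: 'f'
  Position 0: 'a'
Reversed: jbpfghlkfa

jbpfghlkfa


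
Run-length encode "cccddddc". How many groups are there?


Input: cccddddc
Scanning for consecutive runs:
  Group 1: 'c' x 3 (positions 0-2)
  Group 2: 'd' x 4 (positions 3-6)
  Group 3: 'c' x 1 (positions 7-7)
Total groups: 3

3


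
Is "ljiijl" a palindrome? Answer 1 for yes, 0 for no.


Input: ljiijl
Reversed: ljiijl
  Compare pos 0 ('l') with pos 5 ('l'): match
  Compare pos 1 ('j') with pos 4 ('j'): match
  Compare pos 2 ('i') with pos 3 ('i'): match
Result: palindrome

1


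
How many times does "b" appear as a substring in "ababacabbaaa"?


Searching for "b" in "ababacabbaaa"
Scanning each position:
  Position 0: "a" => no
  Position 1: "b" => MATCH
  Position 2: "a" => no
  Position 3: "b" => MATCH
  Position 4: "a" => no
  Position 5: "c" => no
  Position 6: "a" => no
  Position 7: "b" => MATCH
  Position 8: "b" => MATCH
  Position 9: "a" => no
  Position 10: "a" => no
  Position 11: "a" => no
Total occurrences: 4

4


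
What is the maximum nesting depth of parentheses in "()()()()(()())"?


Input: "()()()()(()())"
Tracking depth:
  Position 0 '(': depth becomes 1
  Position 1 ')': depth becomes 0
  Position 2 '(': depth becomes 1
  Position 3 ')': depth becomes 0
  Position 4 '(': depth becomes 1
  Position 5 ')': depth becomes 0
  Position 6 '(': depth becomes 1
  Position 7 ')': depth becomes 0
  Position 8 '(': depth becomes 1
  Position 9 '(': depth becomes 2
  Position 10 ')': depth becomes 1
  Position 11 '(': depth becomes 2
  Position 12 ')': depth becomes 1
  Position 13 ')': depth becomes 0
Maximum depth reached: 2

2


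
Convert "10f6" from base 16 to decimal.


Input: "10f6" in base 16
Positional expansion:
  Digit '1' (value 1) x 16^3 = 4096
  Digit '0' (value 0) x 16^2 = 0
  Digit 'f' (value 15) x 16^1 = 240
  Digit '6' (value 6) x 16^0 = 6
Sum = 4342

4342


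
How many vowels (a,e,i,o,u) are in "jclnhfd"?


Input: jclnhfd
Checking each character:
  'j' at position 0: consonant
  'c' at position 1: consonant
  'l' at position 2: consonant
  'n' at position 3: consonant
  'h' at position 4: consonant
  'f' at position 5: consonant
  'd' at position 6: consonant
Total vowels: 0

0


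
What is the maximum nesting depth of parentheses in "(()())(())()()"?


Input: "(()())(())()()"
Tracking depth:
  Position 0 '(': depth becomes 1
  Position 1 '(': depth becomes 2
  Position 2 ')': depth becomes 1
  Position 3 '(': depth becomes 2
  Position 4 ')': depth becomes 1
  Position 5 ')': depth becomes 0
  Position 6 '(': depth becomes 1
  Position 7 '(': depth becomes 2
  Position 8 ')': depth becomes 1
  Position 9 ')': depth becomes 0
  Position 10 '(': depth becomes 1
  Position 11 ')': depth becomes 0
  Position 12 '(': depth becomes 1
  Position 13 ')': depth becomes 0
Maximum depth reached: 2

2


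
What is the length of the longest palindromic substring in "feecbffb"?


Input: "feecbffb"
Checking substrings for palindromes:
  [4:8] "bffb" (len 4) => palindrome
  [1:3] "ee" (len 2) => palindrome
  [5:7] "ff" (len 2) => palindrome
Longest palindromic substring: "bffb" with length 4

4


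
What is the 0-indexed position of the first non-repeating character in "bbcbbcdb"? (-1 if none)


Input: bbcbbcdb
Character frequencies:
  'b': 5
  'c': 2
  'd': 1
Scanning left to right for freq == 1:
  Position 0 ('b'): freq=5, skip
  Position 1 ('b'): freq=5, skip
  Position 2 ('c'): freq=2, skip
  Position 3 ('b'): freq=5, skip
  Position 4 ('b'): freq=5, skip
  Position 5 ('c'): freq=2, skip
  Position 6 ('d'): unique! => answer = 6

6


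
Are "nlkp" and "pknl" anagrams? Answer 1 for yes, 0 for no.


Strings: "nlkp", "pknl"
Sorted first:  klnp
Sorted second: klnp
Sorted forms match => anagrams

1


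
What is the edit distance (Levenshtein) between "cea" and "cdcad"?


Computing edit distance: "cea" -> "cdcad"
DP table:
           c    d    c    a    d
      0    1    2    3    4    5
  c   1    0    1    2    3    4
  e   2    1    1    2    3    4
  a   3    2    2    2    2    3
Edit distance = dp[3][5] = 3

3


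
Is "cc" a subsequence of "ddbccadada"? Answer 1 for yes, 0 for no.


Check if "cc" is a subsequence of "ddbccadada"
Greedy scan:
  Position 0 ('d'): no match needed
  Position 1 ('d'): no match needed
  Position 2 ('b'): no match needed
  Position 3 ('c'): matches sub[0] = 'c'
  Position 4 ('c'): matches sub[1] = 'c'
  Position 5 ('a'): no match needed
  Position 6 ('d'): no match needed
  Position 7 ('a'): no match needed
  Position 8 ('d'): no match needed
  Position 9 ('a'): no match needed
All 2 characters matched => is a subsequence

1


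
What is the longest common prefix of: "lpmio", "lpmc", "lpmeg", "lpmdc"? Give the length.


Words: lpmio, lpmc, lpmeg, lpmdc
  Position 0: all 'l' => match
  Position 1: all 'p' => match
  Position 2: all 'm' => match
  Position 3: ('i', 'c', 'e', 'd') => mismatch, stop
LCP = "lpm" (length 3)

3


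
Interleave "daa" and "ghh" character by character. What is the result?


Interleaving "daa" and "ghh":
  Position 0: 'd' from first, 'g' from second => "dg"
  Position 1: 'a' from first, 'h' from second => "ah"
  Position 2: 'a' from first, 'h' from second => "ah"
Result: dgahah

dgahah


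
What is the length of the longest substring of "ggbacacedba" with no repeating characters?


Input: "ggbacacedba"
Sliding window (track last position of each char):
  Position 0 ('g'): window [0,0] length 1 -- new best
  Position 1 ('g'): repeat (last at 0), move window start to 1
  Position 1 ('g'): window [1,1] length 1
  Position 2 ('b'): window [1,2] length 2 -- new best
  Position 3 ('a'): window [1,3] length 3 -- new best
  Position 4 ('c'): window [1,4] length 4 -- new best
  Position 5 ('a'): repeat (last at 3), move window start to 4
  Position 5 ('a'): window [4,5] length 2
  Position 6 ('c'): repeat (last at 4), move window start to 5
  Position 6 ('c'): window [5,6] length 2
  Position 7 ('e'): window [5,7] length 3
  Position 8 ('d'): window [5,8] length 4
  Position 9 ('b'): window [5,9] length 5 -- new best
  Position 10 ('a'): repeat (last at 5), move window start to 6
  Position 10 ('a'): window [6,10] length 5
Longest substring with no repeats: "acedb" with length 5

5
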